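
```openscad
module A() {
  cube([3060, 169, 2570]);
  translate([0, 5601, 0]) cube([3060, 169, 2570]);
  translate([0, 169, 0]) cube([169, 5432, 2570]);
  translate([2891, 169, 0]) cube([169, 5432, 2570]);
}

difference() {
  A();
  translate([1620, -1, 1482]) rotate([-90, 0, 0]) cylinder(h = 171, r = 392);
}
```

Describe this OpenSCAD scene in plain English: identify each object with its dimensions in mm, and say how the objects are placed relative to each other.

A is the wall frame of a small rectangular building: four walls, each 2570 mm tall and 169 mm thick, enclosing a footprint 3060 mm (x) by 5770 mm (y) outside-to-outside, with no floor or roof. The front and back walls (the −y and +y sides) span the full width; the two side walls fit between them.

The house frame has a circular hole of radius 392 mm through its front wall, centred at (x = 1620, z = 1482).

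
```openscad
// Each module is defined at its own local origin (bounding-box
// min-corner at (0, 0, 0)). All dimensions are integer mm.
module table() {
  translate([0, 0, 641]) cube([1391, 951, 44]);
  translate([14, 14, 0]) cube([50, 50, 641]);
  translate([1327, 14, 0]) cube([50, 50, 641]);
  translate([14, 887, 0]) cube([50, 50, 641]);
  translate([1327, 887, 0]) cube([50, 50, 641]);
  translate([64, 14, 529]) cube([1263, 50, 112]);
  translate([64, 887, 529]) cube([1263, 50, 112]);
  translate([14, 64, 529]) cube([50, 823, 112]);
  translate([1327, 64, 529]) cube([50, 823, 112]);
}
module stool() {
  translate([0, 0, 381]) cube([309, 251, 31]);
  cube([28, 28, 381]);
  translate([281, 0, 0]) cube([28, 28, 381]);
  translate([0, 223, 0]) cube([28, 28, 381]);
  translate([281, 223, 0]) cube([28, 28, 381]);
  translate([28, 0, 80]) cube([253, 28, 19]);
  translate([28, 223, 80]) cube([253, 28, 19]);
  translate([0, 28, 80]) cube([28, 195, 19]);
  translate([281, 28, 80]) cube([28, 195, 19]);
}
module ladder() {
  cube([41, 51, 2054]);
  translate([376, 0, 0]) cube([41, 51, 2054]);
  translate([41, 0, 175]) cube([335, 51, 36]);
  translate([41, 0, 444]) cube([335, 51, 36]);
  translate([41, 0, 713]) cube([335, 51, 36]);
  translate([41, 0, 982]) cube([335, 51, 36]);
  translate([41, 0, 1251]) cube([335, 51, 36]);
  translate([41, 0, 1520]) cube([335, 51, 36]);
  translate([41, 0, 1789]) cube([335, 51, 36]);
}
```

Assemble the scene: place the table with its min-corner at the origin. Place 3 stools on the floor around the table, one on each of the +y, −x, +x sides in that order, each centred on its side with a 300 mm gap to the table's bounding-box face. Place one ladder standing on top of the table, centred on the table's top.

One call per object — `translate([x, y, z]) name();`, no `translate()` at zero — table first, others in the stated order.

table();
translate([541, 1251, 0]) stool();
translate([-609, 350, 0]) stool();
translate([1691, 350, 0]) stool();
translate([487, 450, 685]) ladder();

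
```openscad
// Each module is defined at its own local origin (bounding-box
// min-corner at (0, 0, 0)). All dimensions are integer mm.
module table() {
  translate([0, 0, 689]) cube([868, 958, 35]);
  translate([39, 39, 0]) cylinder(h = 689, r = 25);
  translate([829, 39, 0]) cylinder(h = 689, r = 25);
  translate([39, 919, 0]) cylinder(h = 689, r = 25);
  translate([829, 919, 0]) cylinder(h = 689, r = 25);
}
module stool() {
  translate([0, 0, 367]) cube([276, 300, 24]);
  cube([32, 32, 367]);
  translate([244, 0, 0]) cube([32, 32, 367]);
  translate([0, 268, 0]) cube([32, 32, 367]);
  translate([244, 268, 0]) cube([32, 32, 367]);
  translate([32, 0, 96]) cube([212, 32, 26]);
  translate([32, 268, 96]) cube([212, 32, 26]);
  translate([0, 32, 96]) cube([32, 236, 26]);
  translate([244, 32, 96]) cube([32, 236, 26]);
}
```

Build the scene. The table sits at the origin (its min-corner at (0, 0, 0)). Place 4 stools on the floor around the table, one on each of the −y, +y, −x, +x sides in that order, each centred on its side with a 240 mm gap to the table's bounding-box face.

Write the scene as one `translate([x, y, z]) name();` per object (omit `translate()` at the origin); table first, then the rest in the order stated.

table();
translate([296, -540, 0]) stool();
translate([296, 1198, 0]) stool();
translate([-516, 329, 0]) stool();
translate([1108, 329, 0]) stool();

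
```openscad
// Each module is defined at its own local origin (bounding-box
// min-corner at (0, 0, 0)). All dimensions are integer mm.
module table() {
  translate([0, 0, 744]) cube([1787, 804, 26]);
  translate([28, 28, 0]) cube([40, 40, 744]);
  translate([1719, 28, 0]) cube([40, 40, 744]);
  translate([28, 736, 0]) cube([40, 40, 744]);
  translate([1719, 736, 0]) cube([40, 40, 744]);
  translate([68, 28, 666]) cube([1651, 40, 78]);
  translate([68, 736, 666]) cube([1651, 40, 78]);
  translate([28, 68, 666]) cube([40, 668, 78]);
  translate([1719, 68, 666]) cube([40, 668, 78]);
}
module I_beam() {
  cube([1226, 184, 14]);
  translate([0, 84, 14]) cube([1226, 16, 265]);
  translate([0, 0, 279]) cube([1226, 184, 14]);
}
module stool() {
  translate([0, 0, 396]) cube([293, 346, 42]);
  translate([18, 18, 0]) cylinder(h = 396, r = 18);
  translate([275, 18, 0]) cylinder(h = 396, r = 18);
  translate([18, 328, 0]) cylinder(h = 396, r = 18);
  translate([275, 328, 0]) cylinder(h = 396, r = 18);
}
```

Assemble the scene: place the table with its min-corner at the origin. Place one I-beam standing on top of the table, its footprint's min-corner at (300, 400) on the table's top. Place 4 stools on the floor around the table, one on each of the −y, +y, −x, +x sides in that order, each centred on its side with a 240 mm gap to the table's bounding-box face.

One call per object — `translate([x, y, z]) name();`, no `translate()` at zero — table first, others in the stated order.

table();
translate([300, 400, 770]) I_beam();
translate([747, -586, 0]) stool();
translate([747, 1044, 0]) stool();
translate([-533, 229, 0]) stool();
translate([2027, 229, 0]) stool();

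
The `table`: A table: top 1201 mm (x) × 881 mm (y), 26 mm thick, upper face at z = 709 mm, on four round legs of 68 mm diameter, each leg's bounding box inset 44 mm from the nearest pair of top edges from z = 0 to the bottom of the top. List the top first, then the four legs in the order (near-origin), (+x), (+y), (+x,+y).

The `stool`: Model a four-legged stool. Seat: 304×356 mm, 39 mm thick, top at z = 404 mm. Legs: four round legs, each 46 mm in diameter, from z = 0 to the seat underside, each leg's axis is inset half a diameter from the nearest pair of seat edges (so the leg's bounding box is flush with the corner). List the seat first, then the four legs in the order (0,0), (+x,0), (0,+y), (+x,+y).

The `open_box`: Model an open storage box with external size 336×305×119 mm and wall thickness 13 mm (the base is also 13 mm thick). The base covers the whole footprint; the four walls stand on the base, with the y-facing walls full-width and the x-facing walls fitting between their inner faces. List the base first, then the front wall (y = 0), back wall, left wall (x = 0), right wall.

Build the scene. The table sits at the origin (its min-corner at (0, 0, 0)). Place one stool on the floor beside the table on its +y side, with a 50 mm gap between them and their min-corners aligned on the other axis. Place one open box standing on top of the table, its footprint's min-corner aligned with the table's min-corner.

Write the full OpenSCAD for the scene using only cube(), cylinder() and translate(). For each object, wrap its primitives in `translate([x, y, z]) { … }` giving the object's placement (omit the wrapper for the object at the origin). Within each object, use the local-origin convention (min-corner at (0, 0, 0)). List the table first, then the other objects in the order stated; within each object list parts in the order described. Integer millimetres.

translate([0, 0, 683]) cube([1201, 881, 26]);
translate([78, 78, 0]) cylinder(h = 683, r = 34);
translate([1123, 78, 0]) cylinder(h = 683, r = 34);
translate([78, 803, 0]) cylinder(h = 683, r = 34);
translate([1123, 803, 0]) cylinder(h = 683, r = 34);
translate([0, 931, 0]) {
  translate([0, 0, 365]) cube([304, 356, 39]);
  translate([23, 23, 0]) cylinder(h = 365, r = 23);
  translate([281, 23, 0]) cylinder(h = 365, r = 23);
  translate([23, 333, 0]) cylinder(h = 365, r = 23);
  translate([281, 333, 0]) cylinder(h = 365, r = 23);
}
translate([0, 0, 709]) {
  cube([336, 305, 13]);
  translate([0, 0, 13]) cube([336, 13, 106]);
  translate([0, 292, 13]) cube([336, 13, 106]);
  translate([0, 13, 13]) cube([13, 279, 106]);
  translate([323, 13, 13]) cube([13, 279, 106]);
}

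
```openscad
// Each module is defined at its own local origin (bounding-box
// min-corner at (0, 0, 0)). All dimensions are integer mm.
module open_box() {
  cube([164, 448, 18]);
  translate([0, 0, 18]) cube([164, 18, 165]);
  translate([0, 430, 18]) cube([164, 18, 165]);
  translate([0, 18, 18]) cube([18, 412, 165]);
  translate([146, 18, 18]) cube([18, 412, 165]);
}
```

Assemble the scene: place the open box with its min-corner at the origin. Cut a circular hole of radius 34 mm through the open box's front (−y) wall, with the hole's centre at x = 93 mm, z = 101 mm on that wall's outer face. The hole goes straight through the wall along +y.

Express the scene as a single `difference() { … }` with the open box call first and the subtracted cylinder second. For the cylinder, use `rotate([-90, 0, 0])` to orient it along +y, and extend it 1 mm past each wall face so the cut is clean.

difference() {
  open_box();
  translate([93, -1, 101]) rotate([-90, 0, 0]) cylinder(h = 20, r = 34);
}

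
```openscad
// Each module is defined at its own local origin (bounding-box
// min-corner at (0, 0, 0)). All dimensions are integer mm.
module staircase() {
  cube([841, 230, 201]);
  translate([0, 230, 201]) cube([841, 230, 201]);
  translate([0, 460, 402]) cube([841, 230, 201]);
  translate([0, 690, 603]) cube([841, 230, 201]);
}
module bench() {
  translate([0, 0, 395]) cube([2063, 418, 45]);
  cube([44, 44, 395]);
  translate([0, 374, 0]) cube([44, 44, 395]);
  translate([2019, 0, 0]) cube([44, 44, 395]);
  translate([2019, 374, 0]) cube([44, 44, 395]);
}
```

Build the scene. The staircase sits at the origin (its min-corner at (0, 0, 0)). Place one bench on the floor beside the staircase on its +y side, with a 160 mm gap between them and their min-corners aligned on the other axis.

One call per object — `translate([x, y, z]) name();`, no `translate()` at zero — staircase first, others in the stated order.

staircase();
translate([0, 1080, 0]) bench();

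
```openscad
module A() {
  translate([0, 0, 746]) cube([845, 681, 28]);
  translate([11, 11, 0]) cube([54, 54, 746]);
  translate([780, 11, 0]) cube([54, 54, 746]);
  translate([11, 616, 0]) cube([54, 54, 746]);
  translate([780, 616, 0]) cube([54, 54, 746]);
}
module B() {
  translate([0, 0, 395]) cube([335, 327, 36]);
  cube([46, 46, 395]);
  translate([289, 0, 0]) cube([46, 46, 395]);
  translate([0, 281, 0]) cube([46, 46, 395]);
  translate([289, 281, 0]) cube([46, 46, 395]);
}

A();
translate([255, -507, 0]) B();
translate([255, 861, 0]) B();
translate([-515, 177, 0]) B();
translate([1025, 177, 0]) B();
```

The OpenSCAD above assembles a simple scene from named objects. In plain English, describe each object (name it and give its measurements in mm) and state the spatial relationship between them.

A is a table with a 845×681 mm rectangular top, 28 mm thick, top surface at z = 774 mm, supported by four 54×54 mm square legs, each inset 11 mm from the nearest pair of top edges, running from the floor.

B is a simple wooden stool: a rectangular seat 335 mm (x) by 327 mm (y), 36 mm thick, top face at z = 431 mm, on four square legs, each 46×46 mm in cross-section. The legs rest on z = 0, each flush with a corner of the seat.

Four stools sit around the table at the −y, +y, −x, +x sides.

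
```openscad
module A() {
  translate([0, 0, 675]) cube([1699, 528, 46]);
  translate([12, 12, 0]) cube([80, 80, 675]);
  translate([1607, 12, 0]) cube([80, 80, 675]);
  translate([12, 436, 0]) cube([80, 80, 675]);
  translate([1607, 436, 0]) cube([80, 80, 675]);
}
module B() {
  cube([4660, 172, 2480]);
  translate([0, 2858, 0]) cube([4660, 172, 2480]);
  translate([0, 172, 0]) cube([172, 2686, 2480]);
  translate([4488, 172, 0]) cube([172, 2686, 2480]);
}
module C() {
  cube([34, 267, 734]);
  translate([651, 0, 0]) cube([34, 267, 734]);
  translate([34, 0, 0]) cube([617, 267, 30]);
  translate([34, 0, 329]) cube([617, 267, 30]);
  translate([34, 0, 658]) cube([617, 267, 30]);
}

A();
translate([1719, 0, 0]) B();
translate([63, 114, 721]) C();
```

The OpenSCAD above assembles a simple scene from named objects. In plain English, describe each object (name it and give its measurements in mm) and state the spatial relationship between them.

A is a table: top 1699 mm (x) × 528 mm (y), 46 mm thick, upper face at z = 721 mm, on four 80×80 mm square legs, each inset 12 mm from the nearest pair of top edges, running from z = 0 to the bottom of the top.

B is the wall frame of a small rectangular building: four walls, each 2480 mm tall and 172 mm thick, enclosing a footprint 4660 mm (x) by 3030 mm (y) outside-to-outside, with no floor or roof. The front and back walls (the −y and +y sides) span the full width; the two side walls fit between them.

C is an open bookshelf. Two side panels, each 34 mm thick, 267 mm deep and 734 mm tall, stand 685 mm apart (outside-to-outside). Between them sit 3 shelves, each 30 mm thick and 267 mm deep, spanning the full gap between the sides. The bottom shelf rests on the floor (its underside at z = 0) and the clear gap between one shelf's top and the next shelf's underside is 299 mm.

The house frame is on the floor beside the table on its +x side. The bookshelf is on top of the table.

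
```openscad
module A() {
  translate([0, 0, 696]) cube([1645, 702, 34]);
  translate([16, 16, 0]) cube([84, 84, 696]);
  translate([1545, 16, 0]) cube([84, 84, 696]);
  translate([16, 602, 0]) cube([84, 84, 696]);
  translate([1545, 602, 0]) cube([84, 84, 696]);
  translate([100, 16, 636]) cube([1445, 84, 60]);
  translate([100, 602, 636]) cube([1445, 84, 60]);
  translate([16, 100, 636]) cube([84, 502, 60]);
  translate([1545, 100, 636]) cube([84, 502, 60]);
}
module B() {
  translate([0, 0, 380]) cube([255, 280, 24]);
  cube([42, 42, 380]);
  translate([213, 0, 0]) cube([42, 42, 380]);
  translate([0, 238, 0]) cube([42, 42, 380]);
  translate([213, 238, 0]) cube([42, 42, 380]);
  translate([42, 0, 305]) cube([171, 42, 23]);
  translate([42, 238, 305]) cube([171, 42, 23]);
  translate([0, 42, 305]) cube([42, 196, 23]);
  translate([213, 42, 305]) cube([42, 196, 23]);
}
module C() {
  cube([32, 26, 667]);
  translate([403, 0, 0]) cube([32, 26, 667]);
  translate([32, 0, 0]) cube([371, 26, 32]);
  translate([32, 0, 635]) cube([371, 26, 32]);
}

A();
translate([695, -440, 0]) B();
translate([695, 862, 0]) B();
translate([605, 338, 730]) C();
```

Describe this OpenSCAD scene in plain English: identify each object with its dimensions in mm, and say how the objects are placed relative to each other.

A is a rectangular dining table. The top is 1645×702×34 mm with its upper surface at z = 730 mm. It stands on four 84×84 mm square legs, each inset 16 mm from the nearest pair of top edges, running from the floor to the underside of the top. Four apron rails, 84 mm thick and 60 mm tall, run between adjacent legs with their top edges flush with the underside of the top and their outer faces flush with the legs' outer faces.

B is a four-legged stool. The seat is a 255×280×24 mm slab whose top surface is at z = 404 mm; four square legs, each 42×42 mm in cross-section, run from the floor (z = 0) to the underside of the seat, each flush with a corner of the seat. Four stretchers, 42 mm wide and 23 mm tall, connect adjacent legs with their undersides at z = 305 mm, each running between the inner faces of the legs it joins and aligned with the legs' outer faces on the other axis.

C is a rectangular picture frame lying in the x–z plane (depth along y). The opening is 371 mm wide (x) by 603 mm tall (z), surrounded by a border 32 mm wide on all four sides. The frame is 26 mm deep and is made of two full-height vertical stiles with two horizontal rails fitted between them.

Two stools sit around the table at the −y, +y sides. The picture frame is on top of the table, centred.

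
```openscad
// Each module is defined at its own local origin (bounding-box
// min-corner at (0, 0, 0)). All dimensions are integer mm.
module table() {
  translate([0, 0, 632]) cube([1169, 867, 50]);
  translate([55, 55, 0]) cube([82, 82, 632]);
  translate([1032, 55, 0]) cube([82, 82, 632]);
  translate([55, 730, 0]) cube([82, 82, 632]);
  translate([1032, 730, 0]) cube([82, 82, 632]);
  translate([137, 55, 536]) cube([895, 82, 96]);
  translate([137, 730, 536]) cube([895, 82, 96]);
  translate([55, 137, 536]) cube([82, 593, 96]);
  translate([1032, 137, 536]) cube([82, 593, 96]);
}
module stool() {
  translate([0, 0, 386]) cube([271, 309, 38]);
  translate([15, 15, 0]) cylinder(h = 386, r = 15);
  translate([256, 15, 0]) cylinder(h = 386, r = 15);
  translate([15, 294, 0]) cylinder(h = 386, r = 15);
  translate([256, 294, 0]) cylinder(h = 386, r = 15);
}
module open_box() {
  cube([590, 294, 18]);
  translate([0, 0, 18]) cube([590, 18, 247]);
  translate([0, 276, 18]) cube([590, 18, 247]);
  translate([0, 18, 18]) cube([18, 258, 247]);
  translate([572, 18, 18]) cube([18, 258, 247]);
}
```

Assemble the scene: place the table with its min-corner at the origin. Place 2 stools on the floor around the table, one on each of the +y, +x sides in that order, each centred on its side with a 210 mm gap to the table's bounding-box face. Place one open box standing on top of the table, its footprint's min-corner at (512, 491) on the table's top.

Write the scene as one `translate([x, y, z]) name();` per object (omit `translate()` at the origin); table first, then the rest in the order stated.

table();
translate([449, 1077, 0]) stool();
translate([1379, 279, 0]) stool();
translate([512, 491, 682]) open_box();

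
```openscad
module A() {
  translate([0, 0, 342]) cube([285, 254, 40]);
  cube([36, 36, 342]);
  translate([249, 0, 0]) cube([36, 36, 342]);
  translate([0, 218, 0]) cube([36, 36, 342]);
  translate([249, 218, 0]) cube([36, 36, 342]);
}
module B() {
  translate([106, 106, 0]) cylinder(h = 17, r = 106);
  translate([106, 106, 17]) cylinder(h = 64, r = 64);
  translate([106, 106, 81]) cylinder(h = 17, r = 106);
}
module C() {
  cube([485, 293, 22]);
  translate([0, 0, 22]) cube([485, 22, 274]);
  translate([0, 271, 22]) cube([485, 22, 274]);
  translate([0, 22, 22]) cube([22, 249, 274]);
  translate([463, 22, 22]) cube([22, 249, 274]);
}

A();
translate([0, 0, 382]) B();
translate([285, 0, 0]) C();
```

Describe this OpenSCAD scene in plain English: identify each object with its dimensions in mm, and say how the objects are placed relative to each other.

A is a simple wooden stool: a rectangular seat 285 mm (x) by 254 mm (y), 40 mm thick, top face at z = 382 mm, on four square legs, each 36×36 mm in cross-section. The legs rest on z = 0, each flush with a corner of the seat.

B is a spool: two coaxial disc flanges of radius 106 mm and thickness 17 mm, joined by a core cylinder of radius 64 mm and height 64 mm. The lower flange rests on z = 0 and the three cylinders share a vertical axis.

C is an open storage box with external size 485×293×296 mm and wall thickness 22 mm (the base is also 22 mm thick). The base covers the whole footprint; the four walls stand on the base, with the y-facing walls full-width and the x-facing walls fitting between their inner faces.

The spool is on top of the stool. The open box is against the stool's +x side, with their −y faces flush.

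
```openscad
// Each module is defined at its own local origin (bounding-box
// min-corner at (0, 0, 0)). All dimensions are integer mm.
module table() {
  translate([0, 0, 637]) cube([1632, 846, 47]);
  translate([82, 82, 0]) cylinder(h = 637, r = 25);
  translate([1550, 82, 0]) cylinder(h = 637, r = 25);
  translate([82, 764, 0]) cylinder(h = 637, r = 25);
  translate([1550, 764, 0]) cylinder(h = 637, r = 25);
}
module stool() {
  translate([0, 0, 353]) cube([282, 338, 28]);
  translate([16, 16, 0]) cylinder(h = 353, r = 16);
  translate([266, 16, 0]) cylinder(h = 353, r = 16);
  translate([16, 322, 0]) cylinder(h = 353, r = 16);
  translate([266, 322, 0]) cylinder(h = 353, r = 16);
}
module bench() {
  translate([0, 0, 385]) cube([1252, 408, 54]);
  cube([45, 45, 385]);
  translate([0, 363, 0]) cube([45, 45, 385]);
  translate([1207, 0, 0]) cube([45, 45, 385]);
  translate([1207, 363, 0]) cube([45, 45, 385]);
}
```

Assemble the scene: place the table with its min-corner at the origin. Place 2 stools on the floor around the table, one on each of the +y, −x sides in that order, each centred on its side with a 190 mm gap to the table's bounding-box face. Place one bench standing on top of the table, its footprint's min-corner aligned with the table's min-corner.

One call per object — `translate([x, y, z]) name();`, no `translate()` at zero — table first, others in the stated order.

table();
translate([675, 1036, 0]) stool();
translate([-472, 254, 0]) stool();
translate([0, 0, 684]) bench();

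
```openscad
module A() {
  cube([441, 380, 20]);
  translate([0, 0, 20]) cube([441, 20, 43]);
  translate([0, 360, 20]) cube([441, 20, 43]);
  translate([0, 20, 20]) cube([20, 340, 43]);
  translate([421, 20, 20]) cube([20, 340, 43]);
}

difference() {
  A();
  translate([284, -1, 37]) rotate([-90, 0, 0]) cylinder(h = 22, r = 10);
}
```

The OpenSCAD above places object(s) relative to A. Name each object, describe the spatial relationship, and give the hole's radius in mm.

The subtracted cylinder has r = 10 mm.

A is an open box. The open box has a circular hole through its front wall. The hole's radius is 10 mm.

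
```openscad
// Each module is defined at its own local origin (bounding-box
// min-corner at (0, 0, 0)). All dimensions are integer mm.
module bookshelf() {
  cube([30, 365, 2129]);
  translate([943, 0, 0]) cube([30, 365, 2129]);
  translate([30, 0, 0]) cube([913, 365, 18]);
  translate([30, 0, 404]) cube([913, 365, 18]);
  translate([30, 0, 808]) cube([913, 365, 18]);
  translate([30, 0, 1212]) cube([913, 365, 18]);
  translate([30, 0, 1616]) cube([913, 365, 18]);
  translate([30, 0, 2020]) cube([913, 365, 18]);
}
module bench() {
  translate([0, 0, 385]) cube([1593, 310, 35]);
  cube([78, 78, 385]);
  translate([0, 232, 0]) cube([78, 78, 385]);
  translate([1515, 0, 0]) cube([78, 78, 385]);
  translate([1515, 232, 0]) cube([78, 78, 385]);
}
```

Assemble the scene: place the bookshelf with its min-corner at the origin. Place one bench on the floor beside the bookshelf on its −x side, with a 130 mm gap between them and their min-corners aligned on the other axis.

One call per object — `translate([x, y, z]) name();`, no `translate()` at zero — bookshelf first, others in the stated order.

bookshelf();
translate([-1723, 0, 0]) bench();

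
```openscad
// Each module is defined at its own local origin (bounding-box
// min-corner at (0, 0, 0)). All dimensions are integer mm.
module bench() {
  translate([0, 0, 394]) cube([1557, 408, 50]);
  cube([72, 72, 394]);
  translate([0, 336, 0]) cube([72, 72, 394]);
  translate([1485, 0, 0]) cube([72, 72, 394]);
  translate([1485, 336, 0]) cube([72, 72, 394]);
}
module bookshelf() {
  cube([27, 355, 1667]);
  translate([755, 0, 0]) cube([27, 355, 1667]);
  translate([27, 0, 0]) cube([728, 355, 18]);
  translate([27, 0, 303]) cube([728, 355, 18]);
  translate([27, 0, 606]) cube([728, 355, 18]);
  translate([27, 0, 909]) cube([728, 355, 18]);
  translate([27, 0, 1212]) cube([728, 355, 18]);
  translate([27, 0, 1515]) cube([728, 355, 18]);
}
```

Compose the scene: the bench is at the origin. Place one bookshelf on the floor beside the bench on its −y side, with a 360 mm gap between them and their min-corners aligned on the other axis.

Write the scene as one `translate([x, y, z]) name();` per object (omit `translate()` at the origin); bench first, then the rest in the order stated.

bench();
translate([0, -715, 0]) bookshelf();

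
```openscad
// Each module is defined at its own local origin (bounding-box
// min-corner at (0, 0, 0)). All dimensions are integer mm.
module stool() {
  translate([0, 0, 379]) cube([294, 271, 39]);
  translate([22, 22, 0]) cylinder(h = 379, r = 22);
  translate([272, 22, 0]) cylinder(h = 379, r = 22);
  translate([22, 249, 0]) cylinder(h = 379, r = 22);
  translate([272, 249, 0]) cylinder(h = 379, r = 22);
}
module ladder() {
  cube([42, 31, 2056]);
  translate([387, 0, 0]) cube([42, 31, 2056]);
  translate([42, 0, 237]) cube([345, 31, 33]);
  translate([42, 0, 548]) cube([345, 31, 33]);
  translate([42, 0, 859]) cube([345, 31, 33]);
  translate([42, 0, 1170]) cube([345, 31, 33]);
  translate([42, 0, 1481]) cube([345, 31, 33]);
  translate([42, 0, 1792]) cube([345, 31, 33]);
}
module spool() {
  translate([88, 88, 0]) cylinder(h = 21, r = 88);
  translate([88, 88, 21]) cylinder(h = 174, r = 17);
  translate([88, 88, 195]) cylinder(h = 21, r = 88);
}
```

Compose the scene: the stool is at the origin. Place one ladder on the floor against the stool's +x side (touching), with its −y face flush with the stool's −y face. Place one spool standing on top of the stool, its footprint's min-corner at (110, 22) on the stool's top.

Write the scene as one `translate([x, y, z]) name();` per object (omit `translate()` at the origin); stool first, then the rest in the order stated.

stool();
translate([294, 0, 0]) ladder();
translate([110, 22, 418]) spool();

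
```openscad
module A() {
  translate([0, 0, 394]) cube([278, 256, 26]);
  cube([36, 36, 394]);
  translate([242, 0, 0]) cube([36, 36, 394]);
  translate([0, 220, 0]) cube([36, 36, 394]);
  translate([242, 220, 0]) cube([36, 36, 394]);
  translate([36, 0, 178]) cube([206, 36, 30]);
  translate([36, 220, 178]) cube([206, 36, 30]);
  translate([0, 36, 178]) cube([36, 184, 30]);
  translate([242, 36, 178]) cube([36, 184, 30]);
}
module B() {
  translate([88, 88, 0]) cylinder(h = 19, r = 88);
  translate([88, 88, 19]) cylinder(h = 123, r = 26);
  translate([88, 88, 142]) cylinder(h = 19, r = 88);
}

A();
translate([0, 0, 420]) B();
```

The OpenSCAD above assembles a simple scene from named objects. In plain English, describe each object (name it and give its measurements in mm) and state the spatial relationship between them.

A is a simple wooden stool: a rectangular seat 278 mm (x) by 256 mm (y), 26 mm thick, top face at z = 420 mm, on four square legs, each 36×36 mm in cross-section. The legs rest on z = 0, each flush with a corner of the seat. Four stretchers, 36 mm wide and 30 mm tall, connect adjacent legs with their undersides at z = 178 mm, each running between the inner faces of the legs it joins and aligned with the legs' outer faces on the other axis.

B is a spool: two coaxial disc flanges of radius 88 mm and thickness 19 mm, joined by a core cylinder of radius 26 mm and height 123 mm. The lower flange rests on z = 0 and the three cylinders share a vertical axis.

The spool is on top of the stool.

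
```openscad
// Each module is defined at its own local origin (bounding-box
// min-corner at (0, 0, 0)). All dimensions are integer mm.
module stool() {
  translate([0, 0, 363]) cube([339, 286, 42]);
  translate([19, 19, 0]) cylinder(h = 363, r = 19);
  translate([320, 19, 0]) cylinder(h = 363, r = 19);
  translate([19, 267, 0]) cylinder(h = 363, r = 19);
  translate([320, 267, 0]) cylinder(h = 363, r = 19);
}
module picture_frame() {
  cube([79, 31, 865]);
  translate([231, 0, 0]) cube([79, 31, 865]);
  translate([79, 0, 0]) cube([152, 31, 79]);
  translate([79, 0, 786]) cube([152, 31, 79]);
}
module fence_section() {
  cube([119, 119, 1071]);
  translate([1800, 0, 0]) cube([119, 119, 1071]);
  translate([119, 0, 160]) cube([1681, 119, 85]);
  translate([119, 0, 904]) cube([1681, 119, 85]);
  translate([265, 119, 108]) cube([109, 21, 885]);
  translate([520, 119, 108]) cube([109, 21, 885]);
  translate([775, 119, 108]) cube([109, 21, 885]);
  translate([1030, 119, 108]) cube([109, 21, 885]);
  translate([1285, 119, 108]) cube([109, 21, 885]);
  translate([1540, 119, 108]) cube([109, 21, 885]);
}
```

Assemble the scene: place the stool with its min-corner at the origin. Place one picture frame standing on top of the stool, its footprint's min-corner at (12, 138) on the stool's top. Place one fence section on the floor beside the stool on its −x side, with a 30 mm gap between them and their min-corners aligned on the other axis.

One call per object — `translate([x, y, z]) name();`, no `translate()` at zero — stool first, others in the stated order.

stool();
translate([12, 138, 405]) picture_frame();
translate([-1949, 0, 0]) fence_section();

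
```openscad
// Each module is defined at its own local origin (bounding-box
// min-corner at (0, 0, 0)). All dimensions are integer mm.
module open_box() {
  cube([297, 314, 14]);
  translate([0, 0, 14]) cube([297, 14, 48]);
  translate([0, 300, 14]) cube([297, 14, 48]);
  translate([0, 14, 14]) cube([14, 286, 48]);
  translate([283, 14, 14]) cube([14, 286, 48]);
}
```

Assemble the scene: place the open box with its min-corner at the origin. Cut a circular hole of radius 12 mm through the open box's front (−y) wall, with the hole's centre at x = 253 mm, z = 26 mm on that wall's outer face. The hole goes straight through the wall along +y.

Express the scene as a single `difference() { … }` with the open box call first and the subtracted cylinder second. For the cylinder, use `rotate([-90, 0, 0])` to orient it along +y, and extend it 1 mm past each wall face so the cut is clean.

difference() {
  open_box();
  translate([253, -1, 26]) rotate([-90, 0, 0]) cylinder(h = 16, r = 12);
}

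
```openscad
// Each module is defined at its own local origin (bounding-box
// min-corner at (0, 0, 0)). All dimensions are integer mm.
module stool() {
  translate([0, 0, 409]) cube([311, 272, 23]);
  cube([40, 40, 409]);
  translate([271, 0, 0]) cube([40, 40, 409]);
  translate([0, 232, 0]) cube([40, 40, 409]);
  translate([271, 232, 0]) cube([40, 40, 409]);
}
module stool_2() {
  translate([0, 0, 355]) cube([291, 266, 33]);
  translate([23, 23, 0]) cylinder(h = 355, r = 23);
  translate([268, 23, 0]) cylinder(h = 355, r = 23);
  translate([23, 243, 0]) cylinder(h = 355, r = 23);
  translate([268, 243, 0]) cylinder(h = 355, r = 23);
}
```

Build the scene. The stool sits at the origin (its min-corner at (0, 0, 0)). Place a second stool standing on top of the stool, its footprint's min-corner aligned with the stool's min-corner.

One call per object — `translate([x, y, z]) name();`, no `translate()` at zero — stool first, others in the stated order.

stool();
translate([0, 0, 432]) stool_2();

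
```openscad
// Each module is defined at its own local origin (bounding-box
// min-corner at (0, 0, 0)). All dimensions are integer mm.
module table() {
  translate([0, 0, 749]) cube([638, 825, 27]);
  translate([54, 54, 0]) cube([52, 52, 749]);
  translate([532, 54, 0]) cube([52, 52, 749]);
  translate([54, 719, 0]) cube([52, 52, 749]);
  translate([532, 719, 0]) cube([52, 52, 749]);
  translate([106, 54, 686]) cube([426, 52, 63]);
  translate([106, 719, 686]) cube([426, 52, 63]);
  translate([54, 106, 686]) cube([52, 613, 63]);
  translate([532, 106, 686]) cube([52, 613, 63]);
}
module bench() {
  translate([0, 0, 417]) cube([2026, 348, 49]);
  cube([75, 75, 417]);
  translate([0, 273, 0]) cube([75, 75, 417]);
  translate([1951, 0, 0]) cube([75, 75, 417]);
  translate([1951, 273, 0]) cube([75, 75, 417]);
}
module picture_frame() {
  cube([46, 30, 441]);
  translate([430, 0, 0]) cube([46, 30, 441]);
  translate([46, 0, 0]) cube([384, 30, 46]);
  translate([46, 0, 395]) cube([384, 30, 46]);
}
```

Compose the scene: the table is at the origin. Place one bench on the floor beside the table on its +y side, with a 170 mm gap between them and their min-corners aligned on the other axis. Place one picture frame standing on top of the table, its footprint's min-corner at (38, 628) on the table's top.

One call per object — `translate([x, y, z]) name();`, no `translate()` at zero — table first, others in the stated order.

table();
translate([0, 995, 0]) bench();
translate([38, 628, 776]) picture_frame();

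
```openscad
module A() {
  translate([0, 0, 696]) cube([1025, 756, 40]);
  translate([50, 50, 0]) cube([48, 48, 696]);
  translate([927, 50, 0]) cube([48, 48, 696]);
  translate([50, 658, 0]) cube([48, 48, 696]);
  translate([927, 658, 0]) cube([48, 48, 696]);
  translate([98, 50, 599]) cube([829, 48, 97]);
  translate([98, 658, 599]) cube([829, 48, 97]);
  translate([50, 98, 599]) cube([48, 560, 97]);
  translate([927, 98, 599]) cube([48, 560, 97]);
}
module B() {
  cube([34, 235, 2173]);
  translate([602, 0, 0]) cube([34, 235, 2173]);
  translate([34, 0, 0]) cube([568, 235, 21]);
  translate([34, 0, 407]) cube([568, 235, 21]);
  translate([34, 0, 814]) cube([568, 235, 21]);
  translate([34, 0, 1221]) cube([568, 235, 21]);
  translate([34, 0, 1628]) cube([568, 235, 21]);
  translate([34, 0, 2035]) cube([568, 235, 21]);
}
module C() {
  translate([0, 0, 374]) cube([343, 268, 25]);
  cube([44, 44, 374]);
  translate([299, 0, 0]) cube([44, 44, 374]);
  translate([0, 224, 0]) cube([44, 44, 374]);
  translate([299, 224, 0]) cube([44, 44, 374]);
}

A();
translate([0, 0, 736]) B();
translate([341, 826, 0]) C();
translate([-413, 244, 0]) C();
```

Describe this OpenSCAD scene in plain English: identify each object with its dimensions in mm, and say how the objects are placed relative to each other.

A is a table with a 1025×756 mm rectangular top, 40 mm thick, top surface at z = 736 mm, supported by four 48×48 mm square legs, each inset 50 mm from the nearest pair of top edges, running from the floor. Four apron rails, 48 mm thick and 97 mm tall, run between adjacent legs with their top edges flush with the underside of the top and their outer faces flush with the legs' outer faces.

B is a bookshelf 636 mm wide overall, 235 mm deep and 2173 mm tall. The two sides are 34 mm thick vertical panels. 6 horizontal shelves of 21 mm thickness span between the inner faces of the sides; the lowest shelf sits on the floor and shelves are stacked with a clear vertical gap of 386 mm between each pair.

C is a four-legged stool. The seat is a 343×268×25 mm slab whose top surface is at z = 399 mm; four square legs, each 44×44 mm in cross-section, run from the floor (z = 0) to the underside of the seat, each flush with a corner of the seat.

The bookshelf is on top of the table. Two stools sit around the table at the +y, −x sides.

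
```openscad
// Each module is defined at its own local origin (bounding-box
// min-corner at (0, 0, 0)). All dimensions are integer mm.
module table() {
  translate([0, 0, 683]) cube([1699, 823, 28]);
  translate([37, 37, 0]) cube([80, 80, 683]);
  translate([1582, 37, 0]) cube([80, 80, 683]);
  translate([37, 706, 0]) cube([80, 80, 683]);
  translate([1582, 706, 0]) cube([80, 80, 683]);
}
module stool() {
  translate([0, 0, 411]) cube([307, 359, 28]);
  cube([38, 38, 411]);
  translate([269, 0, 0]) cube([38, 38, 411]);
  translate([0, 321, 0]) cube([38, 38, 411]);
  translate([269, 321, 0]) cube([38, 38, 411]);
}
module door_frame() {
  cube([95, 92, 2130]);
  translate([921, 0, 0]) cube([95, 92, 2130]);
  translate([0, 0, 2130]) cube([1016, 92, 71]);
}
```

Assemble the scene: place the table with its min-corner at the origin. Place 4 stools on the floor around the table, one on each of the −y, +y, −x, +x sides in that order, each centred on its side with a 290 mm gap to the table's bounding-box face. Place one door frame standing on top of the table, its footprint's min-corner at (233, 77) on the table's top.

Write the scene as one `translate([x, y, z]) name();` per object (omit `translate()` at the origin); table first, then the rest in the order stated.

table();
translate([696, -649, 0]) stool();
translate([696, 1113, 0]) stool();
translate([-597, 232, 0]) stool();
translate([1989, 232, 0]) stool();
translate([233, 77, 711]) door_frame();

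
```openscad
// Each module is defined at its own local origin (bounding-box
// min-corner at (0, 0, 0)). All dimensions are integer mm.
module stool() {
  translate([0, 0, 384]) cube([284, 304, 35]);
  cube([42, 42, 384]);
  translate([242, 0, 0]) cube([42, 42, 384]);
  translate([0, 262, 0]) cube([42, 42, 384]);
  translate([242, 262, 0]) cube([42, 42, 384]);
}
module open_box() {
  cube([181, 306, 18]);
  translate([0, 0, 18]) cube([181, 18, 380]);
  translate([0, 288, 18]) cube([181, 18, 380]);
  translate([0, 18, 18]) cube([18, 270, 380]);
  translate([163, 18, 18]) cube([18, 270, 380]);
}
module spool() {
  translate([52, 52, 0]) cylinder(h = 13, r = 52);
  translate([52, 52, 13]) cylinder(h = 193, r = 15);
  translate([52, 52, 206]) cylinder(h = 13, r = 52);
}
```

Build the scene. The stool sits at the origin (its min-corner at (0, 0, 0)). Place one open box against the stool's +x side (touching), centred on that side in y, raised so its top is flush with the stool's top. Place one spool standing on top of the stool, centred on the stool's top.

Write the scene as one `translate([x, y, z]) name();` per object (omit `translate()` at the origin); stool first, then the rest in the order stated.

stool();
translate([284, -1, 21]) open_box();
translate([90, 100, 419]) spool();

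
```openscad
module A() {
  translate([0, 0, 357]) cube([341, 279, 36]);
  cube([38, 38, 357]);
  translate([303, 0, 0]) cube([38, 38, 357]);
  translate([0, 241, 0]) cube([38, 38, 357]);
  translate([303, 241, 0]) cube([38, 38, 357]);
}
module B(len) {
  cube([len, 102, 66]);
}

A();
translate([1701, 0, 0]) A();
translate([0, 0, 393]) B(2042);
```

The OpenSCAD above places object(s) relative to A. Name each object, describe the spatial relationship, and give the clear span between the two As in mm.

Second stool starts at x = 1701; first ends at x = 341; clear span = 1701 − 341 = 1360 mm.

A is a stool. B is a beam. A beam spans the tops of two stools. The clear span between the two stools is 1360 mm.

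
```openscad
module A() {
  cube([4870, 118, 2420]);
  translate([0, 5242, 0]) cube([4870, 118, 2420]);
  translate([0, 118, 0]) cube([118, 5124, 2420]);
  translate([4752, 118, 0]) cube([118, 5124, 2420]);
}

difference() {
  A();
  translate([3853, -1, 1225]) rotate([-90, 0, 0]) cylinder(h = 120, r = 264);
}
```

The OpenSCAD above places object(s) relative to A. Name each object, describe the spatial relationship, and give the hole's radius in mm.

A is a house frame. The house frame has a circular hole through its front wall. The hole's radius is 264 mm.

The subtracted cylinder has r = 264 mm.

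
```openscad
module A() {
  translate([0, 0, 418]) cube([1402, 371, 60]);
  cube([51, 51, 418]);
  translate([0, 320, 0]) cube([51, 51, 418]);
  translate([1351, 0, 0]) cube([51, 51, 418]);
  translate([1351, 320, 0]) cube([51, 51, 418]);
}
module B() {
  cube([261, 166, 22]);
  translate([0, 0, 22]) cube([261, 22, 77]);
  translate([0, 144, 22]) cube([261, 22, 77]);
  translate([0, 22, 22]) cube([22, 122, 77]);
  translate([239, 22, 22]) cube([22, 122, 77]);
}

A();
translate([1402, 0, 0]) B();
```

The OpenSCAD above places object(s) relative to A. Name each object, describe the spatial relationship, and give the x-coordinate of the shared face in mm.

The bench's +x face and the open box's −x face are both at x = 1402 mm.

A is a bench. B is an open box. The open box is against the bench's +x side, with their −y faces flush. The x-coordinate of the shared face is 1402 mm.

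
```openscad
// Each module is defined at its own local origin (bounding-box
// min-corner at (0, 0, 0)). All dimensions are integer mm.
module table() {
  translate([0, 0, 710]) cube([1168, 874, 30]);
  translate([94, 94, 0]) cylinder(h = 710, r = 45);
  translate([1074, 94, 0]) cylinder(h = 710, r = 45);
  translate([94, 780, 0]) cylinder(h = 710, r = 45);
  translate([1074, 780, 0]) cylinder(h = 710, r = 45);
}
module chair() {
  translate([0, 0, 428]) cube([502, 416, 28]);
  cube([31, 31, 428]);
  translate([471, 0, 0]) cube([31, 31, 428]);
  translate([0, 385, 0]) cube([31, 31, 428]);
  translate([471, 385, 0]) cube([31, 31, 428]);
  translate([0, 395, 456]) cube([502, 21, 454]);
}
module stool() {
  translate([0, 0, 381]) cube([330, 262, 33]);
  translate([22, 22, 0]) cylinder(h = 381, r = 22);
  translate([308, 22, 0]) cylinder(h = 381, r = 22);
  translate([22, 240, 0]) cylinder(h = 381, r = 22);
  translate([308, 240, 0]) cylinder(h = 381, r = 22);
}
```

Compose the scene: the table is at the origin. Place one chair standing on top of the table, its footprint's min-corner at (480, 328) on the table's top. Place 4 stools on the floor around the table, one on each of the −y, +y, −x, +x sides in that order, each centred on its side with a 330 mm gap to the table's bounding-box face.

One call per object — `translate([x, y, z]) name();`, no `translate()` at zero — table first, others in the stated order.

table();
translate([480, 328, 740]) chair();
translate([419, -592, 0]) stool();
translate([419, 1204, 0]) stool();
translate([-660, 306, 0]) stool();
translate([1498, 306, 0]) stool();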